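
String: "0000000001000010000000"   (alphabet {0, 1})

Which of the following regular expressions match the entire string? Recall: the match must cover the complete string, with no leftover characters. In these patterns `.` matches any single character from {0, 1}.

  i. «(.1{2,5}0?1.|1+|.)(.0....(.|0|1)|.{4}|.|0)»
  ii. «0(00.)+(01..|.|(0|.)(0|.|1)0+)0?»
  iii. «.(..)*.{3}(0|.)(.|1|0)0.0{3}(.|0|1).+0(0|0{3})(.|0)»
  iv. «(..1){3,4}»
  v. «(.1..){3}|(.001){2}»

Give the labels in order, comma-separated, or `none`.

i → no match
ii → match
iii → match
iv → no match — must end with "1"
v → no match

ii, iii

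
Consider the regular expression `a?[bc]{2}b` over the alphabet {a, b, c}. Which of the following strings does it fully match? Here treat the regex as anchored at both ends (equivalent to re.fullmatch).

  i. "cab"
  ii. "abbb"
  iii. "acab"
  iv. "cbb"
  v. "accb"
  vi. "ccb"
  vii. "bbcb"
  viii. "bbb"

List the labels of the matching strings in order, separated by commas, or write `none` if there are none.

ii, iv, v, vi, viii

i → no match
ii → match
iii → no match
iv → match
v → match
vi → match
vii → no match
viii → match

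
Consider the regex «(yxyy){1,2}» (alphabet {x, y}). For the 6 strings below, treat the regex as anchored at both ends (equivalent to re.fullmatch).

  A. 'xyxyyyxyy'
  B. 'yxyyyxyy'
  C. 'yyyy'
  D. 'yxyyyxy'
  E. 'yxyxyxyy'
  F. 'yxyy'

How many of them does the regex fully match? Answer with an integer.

2

A → no match — must start with 'yxyy'
B → match
C → no match — must start with 'yxyy'
D → no match — must end with 'yxyy'
E → no match — must start with 'yxyy'
F → match
Total matched: 2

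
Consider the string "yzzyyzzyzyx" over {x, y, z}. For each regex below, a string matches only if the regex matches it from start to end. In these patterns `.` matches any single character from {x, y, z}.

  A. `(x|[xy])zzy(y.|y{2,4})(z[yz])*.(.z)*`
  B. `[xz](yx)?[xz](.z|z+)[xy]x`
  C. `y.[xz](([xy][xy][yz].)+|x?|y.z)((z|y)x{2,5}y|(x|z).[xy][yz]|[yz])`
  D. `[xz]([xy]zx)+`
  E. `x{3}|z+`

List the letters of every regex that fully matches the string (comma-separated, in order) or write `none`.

A → match
B → no match
C → no match
D → no match — must end with "zx"
E → no match

A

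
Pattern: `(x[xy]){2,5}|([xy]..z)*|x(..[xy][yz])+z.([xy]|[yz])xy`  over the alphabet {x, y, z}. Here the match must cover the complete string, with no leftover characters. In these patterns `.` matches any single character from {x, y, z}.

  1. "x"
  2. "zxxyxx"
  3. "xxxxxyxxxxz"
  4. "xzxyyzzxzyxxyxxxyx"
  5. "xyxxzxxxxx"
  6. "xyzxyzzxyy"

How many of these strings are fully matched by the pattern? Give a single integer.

1 → no match
2 → no match
3 → no match
4 → no match
5 → no match
6 → no match
Total matched: 0

0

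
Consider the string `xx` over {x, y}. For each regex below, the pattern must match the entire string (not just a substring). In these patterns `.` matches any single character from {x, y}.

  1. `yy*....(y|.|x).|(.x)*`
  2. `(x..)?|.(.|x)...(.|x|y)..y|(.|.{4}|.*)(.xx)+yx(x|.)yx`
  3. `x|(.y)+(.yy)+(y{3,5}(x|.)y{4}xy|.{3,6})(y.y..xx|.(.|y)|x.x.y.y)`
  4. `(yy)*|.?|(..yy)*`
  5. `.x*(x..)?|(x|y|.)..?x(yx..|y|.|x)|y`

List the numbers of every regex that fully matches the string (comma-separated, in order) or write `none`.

1 → match
2 → no match
3 → no match
4 → no match
5 → match

1, 5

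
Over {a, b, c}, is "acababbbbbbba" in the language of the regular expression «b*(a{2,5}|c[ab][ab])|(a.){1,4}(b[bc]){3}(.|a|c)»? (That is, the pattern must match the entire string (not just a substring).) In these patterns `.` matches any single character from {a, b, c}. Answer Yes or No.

Yes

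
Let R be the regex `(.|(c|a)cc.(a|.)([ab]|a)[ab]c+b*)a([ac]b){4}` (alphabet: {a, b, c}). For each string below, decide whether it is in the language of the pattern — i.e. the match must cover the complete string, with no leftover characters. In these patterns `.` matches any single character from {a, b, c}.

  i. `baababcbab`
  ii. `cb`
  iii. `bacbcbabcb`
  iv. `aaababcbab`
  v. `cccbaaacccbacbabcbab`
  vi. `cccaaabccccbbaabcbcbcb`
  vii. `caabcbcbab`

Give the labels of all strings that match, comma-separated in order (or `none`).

i → match
ii → no match
iii → match
iv → match
v → match
vi → match
vii → match

i, iii, iv, v, vi, vii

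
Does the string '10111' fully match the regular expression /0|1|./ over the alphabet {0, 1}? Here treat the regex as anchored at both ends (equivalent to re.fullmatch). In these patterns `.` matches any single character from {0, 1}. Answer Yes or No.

No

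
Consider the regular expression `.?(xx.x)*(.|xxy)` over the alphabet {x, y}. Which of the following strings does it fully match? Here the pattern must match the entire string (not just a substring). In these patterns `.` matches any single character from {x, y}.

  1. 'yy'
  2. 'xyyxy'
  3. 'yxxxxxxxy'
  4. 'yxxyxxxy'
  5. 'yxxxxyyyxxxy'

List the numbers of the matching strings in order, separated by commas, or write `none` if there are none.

1 → match
2 → no match
3 → no match
4 → match
5 → no match

1, 4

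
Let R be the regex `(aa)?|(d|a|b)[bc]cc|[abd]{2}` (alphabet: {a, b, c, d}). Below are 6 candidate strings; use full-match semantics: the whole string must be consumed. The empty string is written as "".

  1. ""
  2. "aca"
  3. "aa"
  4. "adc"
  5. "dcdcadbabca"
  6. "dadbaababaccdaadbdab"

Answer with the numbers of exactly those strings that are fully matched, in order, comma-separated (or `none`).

1, 3

1 → match
2 → no match
3 → match
4 → no match
5 → no match
6 → no match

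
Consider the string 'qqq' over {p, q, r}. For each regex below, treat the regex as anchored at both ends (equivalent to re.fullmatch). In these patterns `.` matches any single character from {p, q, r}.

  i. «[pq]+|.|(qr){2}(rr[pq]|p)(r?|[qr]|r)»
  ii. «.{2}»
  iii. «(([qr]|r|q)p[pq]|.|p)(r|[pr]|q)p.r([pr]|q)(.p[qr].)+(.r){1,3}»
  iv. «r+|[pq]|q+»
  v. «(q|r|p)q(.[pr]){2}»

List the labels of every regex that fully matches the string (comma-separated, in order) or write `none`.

i, iv

i → match
ii → no match
iii → no match — must end with 'r'
iv → match
v → no match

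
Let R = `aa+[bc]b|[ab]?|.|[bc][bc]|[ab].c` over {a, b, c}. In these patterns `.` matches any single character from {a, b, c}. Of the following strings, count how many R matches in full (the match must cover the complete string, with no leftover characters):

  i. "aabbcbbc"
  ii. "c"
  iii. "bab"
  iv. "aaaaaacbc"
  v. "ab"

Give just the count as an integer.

1

i → no match
ii → match
iii → no match
iv → no match
v → no match
Total matched: 1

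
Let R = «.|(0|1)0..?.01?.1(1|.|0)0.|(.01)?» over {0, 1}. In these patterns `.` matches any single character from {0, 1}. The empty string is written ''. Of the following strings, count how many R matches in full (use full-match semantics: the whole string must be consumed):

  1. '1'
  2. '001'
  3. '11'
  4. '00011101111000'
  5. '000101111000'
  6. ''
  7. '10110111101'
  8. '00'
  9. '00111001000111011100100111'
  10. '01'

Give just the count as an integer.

4

1 → match
2 → match
3 → no match
4 → no match
5 → no match
6 → match
7 → match
8 → no match
9 → no match
10 → no match
Total matched: 4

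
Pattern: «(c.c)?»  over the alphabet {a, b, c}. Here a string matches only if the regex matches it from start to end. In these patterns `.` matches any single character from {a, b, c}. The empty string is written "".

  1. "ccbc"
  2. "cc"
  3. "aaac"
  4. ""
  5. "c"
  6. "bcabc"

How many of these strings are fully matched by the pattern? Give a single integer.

1

1 → no match
2 → no match
3 → no match
4 → match
5 → no match
6 → no match
Total matched: 1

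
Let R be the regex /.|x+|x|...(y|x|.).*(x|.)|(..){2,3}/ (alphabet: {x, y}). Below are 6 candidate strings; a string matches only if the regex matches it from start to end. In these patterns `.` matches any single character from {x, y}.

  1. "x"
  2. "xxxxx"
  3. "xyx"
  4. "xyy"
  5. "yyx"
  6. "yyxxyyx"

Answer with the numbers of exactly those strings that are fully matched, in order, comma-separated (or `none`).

1, 2, 6

1 → match
2 → match
3 → no match
4 → no match
5 → no match
6 → match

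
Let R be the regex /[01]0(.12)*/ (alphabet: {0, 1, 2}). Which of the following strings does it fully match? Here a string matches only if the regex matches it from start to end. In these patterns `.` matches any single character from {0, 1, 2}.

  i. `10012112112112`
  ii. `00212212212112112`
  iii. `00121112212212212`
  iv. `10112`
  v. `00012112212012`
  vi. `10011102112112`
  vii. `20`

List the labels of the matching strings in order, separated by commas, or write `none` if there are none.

i, ii, iv, v

i → match
ii → match
iii → no match
iv → match
v → match
vi → no match
vii → no match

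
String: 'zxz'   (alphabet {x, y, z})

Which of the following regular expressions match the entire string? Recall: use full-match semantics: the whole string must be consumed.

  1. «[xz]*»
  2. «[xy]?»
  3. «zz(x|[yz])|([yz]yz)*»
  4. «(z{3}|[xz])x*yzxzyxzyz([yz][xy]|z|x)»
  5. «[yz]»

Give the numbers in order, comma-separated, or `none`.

1

1 → match
2 → no match
3 → no match
4 → no match
5 → no match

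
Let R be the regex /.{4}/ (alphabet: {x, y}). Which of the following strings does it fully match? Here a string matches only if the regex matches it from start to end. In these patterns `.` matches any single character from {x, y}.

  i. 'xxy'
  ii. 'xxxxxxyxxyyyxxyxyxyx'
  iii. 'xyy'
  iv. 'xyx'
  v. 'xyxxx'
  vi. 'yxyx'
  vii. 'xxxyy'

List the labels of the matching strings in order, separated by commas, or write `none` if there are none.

i → no match
ii → no match
iii → no match
iv → no match
v → no match
vi → match
vii → no match

vi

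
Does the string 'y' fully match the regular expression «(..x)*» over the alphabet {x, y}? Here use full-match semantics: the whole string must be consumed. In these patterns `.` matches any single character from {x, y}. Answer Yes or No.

No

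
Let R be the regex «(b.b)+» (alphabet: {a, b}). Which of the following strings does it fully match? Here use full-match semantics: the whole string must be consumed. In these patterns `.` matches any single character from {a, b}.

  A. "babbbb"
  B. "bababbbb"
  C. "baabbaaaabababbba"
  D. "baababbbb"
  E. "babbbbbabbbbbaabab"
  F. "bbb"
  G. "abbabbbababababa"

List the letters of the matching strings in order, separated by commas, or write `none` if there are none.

A → match
B → no match
C → no match — must end with "b"
D → no match
E → no match
F → match
G → no match — must start with "b"

A, F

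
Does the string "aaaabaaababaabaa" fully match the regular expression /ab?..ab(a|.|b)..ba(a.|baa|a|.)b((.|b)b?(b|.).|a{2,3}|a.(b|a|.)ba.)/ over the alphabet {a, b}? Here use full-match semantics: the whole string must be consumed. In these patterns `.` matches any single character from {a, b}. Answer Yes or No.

Yes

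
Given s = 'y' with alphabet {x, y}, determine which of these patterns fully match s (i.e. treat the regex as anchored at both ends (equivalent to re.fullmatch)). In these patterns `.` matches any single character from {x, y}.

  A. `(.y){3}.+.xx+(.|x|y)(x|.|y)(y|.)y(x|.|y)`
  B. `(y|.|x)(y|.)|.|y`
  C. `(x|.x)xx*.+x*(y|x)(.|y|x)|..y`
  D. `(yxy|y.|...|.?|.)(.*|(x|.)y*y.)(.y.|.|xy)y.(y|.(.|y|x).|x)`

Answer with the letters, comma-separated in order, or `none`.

B

A → no match
B → match
C → no match
D → no match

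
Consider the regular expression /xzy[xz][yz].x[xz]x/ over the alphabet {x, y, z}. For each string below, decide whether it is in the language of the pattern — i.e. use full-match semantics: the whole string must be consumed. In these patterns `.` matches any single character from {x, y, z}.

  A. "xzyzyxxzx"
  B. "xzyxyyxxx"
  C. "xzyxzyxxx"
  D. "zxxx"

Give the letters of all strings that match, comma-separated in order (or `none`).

A, B, C

A → match
B → match
C → match
D → no match — must start with "xzy"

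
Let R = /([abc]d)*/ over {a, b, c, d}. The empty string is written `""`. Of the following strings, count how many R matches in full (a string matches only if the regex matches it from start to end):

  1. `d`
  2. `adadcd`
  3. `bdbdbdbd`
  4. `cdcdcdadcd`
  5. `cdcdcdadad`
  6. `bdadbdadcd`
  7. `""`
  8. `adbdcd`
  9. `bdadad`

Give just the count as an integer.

1 → no match
2 → match
3 → match
4 → match
5 → match
6 → match
7 → match
8 → match
9 → match
Total matched: 8

8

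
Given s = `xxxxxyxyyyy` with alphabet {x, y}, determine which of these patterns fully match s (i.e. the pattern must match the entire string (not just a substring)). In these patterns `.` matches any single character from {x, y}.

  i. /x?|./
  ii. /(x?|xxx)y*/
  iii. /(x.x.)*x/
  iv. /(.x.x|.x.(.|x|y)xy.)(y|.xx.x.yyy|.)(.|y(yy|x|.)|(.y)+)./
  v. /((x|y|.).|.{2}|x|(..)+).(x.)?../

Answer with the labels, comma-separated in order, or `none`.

i → no match
ii → no match
iii → no match — must end with `x`
iv → match
v → match

iv, v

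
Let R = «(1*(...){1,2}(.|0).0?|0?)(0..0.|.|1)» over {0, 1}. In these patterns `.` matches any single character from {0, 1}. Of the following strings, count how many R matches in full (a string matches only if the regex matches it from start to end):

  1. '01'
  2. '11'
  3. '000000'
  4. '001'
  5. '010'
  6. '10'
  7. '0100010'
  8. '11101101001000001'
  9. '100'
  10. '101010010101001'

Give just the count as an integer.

3

1 → match
2 → no match
3 → match
4 → no match
5 → no match
6 → no match
7 → no match
8 → match
9 → no match
10 → no match
Total matched: 3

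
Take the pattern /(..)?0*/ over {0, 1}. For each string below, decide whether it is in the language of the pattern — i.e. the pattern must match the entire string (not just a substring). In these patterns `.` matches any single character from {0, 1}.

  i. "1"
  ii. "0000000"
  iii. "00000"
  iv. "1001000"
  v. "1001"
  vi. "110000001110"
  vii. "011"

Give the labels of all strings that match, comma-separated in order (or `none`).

ii, iii

i → no match
ii → match
iii → match
iv → no match
v → no match
vi → no match
vii → no match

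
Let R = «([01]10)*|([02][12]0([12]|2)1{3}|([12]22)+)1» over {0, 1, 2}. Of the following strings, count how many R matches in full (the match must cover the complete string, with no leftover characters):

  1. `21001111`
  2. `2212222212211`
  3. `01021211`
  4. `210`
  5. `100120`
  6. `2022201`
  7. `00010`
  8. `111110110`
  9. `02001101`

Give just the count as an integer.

1 → no match
2 → no match
3 → no match
4 → no match
5 → no match
6 → no match
7 → no match
8 → no match
9 → no match
Total matched: 0

0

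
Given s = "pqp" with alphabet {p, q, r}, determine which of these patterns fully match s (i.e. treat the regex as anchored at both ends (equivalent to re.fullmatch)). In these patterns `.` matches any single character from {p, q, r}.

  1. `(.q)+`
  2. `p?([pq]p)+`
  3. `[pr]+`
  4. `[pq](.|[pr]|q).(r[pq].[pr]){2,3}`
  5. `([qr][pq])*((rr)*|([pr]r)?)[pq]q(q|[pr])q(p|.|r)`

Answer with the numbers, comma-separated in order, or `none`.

2

1 → no match — must end with "q"
2 → match
3 → no match
4 → no match
5 → no match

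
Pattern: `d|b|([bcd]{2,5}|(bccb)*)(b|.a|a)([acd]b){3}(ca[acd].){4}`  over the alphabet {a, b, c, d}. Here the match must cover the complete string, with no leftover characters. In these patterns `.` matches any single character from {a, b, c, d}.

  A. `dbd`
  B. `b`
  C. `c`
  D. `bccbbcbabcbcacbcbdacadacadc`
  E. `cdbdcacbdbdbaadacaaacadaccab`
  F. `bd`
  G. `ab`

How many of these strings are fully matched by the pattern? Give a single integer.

1

A. `dbd` → no match
B. `b` → match
C. `c` → no match
D → no match
E → no match
F. `bd` → no match
G. `ab` → no match
Total matched: 1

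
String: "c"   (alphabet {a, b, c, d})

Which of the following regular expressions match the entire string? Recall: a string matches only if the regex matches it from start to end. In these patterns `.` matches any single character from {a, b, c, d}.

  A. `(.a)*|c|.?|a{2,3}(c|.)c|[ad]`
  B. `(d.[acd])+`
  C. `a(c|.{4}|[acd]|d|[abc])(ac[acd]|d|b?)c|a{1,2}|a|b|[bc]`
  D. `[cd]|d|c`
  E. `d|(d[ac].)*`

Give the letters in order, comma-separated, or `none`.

A, C, D

A → match
B → no match — must start with "d"
C → match
D → match
E → no match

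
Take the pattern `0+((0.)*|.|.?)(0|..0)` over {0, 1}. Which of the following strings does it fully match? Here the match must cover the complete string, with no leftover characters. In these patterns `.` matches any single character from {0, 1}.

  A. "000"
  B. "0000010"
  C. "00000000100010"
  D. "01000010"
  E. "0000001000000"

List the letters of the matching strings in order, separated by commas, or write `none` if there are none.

A, B, C

A → match
B → match
C → match
D → no match
E → no match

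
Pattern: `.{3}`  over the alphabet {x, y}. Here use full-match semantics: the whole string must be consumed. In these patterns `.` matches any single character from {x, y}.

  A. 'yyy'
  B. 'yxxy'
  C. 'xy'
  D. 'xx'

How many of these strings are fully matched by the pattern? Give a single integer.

A → match
B → no match
C → no match
D → no match
Total matched: 1

1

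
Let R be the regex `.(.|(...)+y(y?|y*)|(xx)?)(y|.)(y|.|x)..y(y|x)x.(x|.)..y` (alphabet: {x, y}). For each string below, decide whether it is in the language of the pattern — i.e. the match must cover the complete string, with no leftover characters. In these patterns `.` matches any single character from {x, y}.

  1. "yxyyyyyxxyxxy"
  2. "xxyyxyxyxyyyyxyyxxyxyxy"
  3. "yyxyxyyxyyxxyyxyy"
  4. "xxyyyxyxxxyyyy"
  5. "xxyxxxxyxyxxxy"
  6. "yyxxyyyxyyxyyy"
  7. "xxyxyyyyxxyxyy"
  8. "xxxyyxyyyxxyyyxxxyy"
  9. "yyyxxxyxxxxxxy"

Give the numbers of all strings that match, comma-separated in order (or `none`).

1 → match
2 → match
3 → no match
4 → match
5 → no match
6 → no match
7 → match
8 → no match
9 → match

1, 2, 4, 7, 9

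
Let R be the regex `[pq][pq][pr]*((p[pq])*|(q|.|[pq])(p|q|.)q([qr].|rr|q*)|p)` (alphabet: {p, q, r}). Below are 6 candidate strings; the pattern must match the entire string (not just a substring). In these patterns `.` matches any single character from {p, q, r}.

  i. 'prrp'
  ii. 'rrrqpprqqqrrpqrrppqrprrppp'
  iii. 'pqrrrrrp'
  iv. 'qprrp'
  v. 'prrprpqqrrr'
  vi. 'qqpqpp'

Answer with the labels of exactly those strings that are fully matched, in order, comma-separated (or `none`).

i → no match
ii → no match
iii → match
iv → match
v → no match
vi → match

iii, iv, vi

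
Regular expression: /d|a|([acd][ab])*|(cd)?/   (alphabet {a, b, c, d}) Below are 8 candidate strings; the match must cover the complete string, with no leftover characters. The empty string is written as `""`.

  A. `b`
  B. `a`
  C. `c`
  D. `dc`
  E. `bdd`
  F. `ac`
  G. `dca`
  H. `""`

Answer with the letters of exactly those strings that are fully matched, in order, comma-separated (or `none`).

B, H

A. `b` → no match
B. `a` → match
C. `c` → no match
D. `dc` → no match
E. `bdd` → no match
F. `ac` → no match
G. `dca` → no match
H. `""` → match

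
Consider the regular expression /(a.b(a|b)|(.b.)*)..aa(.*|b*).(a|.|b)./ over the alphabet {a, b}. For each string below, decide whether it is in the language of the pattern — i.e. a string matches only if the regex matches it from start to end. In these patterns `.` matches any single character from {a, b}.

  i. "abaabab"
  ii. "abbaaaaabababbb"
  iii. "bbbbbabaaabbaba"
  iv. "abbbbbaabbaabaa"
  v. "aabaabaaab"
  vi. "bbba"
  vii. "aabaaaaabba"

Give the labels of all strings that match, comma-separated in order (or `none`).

i, ii, iii, iv, vii

i → match
ii → match
iii → match
iv → match
v → no match
vi → no match
vii → match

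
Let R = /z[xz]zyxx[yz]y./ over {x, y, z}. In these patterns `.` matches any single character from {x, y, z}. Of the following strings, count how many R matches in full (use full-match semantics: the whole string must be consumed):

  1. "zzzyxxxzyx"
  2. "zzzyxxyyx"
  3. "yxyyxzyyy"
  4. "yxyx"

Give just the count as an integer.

1 → no match
2 → match
3 → no match — must start with "z"
4 → no match — must start with "z"
Total matched: 1

1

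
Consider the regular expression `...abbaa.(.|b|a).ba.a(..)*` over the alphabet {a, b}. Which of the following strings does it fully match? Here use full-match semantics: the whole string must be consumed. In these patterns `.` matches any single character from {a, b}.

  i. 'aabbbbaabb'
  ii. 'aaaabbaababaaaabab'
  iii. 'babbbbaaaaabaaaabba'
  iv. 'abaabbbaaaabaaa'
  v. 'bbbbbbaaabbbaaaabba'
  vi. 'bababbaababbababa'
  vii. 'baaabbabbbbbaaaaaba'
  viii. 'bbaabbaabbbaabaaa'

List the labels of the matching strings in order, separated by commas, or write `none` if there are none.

i → no match
ii → no match
iii → no match
iv → no match
v → no match
vi → match
vii → no match
viii → no match

vi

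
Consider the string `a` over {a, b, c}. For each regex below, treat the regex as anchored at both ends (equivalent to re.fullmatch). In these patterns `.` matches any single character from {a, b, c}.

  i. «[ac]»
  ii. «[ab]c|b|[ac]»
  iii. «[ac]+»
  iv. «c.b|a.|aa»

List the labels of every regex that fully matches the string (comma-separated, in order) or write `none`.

i, ii, iii

i → match
ii → match
iii → match
iv → no match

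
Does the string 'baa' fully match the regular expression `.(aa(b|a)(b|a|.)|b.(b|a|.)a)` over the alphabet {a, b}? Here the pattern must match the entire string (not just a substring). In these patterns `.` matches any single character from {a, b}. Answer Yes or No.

No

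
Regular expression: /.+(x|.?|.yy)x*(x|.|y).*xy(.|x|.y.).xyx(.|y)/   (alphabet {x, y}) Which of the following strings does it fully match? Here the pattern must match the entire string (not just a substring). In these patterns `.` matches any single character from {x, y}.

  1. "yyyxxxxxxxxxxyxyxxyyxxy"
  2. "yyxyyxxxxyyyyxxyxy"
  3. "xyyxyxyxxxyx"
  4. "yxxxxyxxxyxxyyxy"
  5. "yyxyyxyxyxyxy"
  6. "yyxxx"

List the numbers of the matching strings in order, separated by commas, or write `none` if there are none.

1 → no match
2 → match
3 → no match
4 → no match
5 → match
6 → no match

2, 5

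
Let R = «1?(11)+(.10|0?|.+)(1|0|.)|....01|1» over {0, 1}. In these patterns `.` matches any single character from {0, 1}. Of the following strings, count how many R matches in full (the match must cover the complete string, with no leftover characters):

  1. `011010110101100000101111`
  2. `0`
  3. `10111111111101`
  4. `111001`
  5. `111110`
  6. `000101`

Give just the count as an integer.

1 → no match
2 → no match
3 → no match
4 → match
5 → match
6 → match
Total matched: 3

3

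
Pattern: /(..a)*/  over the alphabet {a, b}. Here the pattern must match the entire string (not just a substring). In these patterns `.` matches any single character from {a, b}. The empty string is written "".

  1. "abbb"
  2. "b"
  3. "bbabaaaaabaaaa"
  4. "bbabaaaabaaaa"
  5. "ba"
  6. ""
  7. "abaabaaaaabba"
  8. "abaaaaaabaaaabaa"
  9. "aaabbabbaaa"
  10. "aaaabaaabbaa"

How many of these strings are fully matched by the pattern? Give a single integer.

1. "abbb" → no match
2. "b" → no match
3 → no match
4 → no match
5. "ba" → no match
6. "" → match
7 → no match
8 → no match
9. "aaabbabbaaa" → no match
10. "aaaabaaabbaa" → no match
Total matched: 1

1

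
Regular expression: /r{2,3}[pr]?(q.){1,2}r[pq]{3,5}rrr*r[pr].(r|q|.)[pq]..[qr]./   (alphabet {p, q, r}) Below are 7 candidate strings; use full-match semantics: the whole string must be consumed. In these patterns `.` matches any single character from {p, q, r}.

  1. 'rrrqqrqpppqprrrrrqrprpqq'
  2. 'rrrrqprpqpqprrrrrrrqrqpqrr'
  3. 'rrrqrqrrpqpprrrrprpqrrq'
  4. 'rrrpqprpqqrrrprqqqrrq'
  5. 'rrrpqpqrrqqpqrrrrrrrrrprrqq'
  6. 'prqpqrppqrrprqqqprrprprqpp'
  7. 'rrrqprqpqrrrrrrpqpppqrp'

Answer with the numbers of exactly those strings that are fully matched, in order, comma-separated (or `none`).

2, 3, 4, 5, 7

1 → no match
2 → match
3 → match
4 → match
5 → match
6 → no match — must start with 'r'
7 → match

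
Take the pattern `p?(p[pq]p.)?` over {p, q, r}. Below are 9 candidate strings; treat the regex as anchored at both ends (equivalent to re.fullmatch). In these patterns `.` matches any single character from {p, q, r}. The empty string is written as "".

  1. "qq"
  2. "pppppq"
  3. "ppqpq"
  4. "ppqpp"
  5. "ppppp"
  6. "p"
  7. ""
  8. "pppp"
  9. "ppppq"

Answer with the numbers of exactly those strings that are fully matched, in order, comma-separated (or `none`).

3, 4, 5, 6, 7, 8, 9

1 → no match
2 → no match
3 → match
4 → match
5 → match
6 → match
7 → match
8 → match
9 → match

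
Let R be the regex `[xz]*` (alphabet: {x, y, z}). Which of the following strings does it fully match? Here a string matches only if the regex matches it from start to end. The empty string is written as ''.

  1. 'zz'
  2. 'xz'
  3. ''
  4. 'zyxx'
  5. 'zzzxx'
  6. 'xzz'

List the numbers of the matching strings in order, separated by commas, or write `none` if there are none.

1, 2, 3, 5, 6

1. 'zz' → match
2. 'xz' → match
3. '' → match
4. 'zyxx' → no match
5. 'zzzxx' → match
6. 'xzz' → match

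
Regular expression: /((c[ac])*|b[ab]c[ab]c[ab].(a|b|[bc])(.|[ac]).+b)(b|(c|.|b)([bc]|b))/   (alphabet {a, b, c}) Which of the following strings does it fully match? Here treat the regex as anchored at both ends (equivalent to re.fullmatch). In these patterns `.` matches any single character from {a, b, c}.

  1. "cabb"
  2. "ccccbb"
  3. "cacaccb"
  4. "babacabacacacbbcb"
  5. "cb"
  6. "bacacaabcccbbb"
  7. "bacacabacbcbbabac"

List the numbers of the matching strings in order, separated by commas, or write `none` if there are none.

1, 2, 3, 5, 6, 7

1 → match
2 → match
3 → match
4 → no match
5 → match
6 → match
7 → match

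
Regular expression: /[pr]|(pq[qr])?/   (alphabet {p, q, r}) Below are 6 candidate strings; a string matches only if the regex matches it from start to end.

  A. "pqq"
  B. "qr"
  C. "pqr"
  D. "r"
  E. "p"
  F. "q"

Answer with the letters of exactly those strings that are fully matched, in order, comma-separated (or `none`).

A → match
B → no match
C → match
D → match
E → match
F → no match

A, C, D, E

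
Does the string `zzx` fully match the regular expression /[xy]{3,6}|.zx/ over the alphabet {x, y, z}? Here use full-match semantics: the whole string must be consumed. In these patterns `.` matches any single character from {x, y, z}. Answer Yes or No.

Yes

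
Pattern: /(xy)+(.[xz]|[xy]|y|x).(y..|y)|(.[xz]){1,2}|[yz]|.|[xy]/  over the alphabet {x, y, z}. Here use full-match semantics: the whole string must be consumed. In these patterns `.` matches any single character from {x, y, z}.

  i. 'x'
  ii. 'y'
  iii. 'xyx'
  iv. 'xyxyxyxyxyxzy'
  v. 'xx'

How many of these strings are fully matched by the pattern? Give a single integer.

4

i → match
ii → match
iii → no match
iv → match
v → match
Total matched: 4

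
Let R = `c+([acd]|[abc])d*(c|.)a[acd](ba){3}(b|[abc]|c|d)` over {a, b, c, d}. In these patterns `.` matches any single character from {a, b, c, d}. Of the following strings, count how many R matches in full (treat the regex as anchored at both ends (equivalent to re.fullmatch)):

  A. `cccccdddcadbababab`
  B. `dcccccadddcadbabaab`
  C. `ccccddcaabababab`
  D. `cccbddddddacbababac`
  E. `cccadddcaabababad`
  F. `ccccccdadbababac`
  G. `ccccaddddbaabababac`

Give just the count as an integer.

6

A → match
B → no match — must start with `c`
C → match
D → match
E → match
F → match
G → match
Total matched: 6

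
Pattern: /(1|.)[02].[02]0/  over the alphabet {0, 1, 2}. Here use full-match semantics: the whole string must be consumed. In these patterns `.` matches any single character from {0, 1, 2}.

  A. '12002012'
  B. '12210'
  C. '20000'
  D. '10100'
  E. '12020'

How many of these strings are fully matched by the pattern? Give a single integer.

A → no match — must end with '0'
B → no match
C → match
D → match
E → match
Total matched: 3

3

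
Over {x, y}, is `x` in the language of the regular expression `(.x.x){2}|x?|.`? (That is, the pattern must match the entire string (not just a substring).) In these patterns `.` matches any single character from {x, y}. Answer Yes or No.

Yes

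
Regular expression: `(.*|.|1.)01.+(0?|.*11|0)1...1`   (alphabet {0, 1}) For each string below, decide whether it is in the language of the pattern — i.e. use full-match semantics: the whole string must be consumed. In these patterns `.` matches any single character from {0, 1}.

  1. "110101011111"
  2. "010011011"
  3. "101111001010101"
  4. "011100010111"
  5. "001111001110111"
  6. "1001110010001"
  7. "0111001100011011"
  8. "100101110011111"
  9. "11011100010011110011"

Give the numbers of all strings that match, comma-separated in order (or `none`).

1 → match
2 → match
3 → match
4 → match
5 → match
6 → match
7 → match
8 → match
9 → match

1, 2, 3, 4, 5, 6, 7, 8, 9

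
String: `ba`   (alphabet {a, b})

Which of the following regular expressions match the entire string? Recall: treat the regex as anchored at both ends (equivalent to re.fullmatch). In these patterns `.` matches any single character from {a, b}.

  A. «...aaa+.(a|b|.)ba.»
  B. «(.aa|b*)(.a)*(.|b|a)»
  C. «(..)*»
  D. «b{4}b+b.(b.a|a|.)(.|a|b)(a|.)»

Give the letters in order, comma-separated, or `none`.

B, C

A → no match
B → match
C → match
D → no match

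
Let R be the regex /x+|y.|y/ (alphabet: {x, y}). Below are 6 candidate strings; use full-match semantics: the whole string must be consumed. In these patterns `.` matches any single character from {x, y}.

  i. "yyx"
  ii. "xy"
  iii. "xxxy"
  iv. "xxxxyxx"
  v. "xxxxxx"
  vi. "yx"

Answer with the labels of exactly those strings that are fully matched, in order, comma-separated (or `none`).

v, vi

i. "yyx" → no match
ii. "xy" → no match
iii. "xxxy" → no match
iv. "xxxxyxx" → no match
v. "xxxxxx" → match
vi. "yx" → match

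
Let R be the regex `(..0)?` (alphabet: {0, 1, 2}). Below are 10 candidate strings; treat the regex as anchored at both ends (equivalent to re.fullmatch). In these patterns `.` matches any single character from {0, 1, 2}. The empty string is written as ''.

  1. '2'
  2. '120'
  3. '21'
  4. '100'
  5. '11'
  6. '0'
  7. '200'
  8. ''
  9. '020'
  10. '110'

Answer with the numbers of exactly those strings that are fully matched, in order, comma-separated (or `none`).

2, 4, 7, 8, 9, 10

1. '2' → no match
2. '120' → match
3. '21' → no match
4. '100' → match
5. '11' → no match
6. '0' → no match
7. '200' → match
8. '' → match
9. '020' → match
10. '110' → match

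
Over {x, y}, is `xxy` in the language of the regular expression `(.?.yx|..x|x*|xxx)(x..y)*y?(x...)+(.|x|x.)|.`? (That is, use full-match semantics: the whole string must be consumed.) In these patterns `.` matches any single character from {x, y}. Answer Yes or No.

No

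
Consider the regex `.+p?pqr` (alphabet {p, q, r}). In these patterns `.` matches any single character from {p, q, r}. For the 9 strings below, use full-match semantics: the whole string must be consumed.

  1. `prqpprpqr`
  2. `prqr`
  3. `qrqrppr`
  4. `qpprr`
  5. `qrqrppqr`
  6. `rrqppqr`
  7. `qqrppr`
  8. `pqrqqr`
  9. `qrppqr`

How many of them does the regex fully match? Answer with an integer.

4

1 → match
2 → no match — must end with `pqr`
3 → no match — must end with `pqr`
4 → no match — must end with `pqr`
5 → match
6 → match
7 → no match — must end with `pqr`
8 → no match — must end with `pqr`
9 → match
Total matched: 4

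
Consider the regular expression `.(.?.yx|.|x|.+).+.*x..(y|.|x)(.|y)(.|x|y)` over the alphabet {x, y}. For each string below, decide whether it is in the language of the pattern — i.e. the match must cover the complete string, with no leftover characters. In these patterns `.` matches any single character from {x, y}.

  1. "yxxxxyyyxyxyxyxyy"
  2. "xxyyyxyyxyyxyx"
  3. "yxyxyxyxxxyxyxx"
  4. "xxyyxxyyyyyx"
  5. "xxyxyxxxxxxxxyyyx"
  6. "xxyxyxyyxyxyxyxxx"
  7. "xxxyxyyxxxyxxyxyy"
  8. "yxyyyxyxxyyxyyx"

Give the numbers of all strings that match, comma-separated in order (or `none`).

1 → no match
2 → match
3 → match
4. "xxyyxxyyyyyx" → no match
5 → match
6 → no match
7 → match
8 → no match

2, 3, 5, 7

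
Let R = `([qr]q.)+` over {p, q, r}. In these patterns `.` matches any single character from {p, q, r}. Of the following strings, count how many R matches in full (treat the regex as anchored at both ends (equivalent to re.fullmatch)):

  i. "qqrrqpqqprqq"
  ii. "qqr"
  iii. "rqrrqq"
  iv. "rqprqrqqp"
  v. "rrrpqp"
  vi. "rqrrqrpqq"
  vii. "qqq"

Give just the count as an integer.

i → match
ii → match
iii → match
iv → match
v → no match
vi → no match
vii → match
Total matched: 5

5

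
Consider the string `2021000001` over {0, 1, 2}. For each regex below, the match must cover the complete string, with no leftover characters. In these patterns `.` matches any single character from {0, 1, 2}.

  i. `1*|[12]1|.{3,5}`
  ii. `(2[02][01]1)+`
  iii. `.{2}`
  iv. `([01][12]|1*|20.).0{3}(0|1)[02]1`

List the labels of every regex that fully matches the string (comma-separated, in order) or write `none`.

i → no match
ii → no match
iii → no match
iv → match

iv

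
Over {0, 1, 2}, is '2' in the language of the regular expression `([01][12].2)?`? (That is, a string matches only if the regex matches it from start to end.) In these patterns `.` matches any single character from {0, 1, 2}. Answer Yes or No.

No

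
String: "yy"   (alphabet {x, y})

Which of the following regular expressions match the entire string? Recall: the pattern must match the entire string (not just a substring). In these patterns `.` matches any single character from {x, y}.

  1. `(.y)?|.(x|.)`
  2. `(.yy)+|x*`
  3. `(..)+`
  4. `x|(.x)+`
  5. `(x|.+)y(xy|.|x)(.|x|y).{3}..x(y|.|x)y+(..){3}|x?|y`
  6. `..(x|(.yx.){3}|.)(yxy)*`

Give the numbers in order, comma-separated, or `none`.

1, 3

1 → match
2 → no match
3 → match
4 → no match — must end with "x"
5 → no match
6 → no match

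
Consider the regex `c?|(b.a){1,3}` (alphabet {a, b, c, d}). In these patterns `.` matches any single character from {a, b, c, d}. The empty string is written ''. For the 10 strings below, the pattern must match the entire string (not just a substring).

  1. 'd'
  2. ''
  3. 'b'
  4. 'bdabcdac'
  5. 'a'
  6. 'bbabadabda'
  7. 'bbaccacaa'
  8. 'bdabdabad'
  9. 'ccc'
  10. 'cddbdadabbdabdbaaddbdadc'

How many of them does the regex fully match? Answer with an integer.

1

1 → no match
2 → match
3 → no match
4 → no match
5 → no match
6 → no match
7 → no match
8 → no match
9 → no match
10 → no match
Total matched: 1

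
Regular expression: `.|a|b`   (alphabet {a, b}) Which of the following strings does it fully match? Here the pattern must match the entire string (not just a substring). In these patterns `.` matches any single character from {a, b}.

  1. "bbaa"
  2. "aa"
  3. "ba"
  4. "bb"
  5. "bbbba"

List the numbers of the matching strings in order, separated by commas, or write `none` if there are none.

1 → no match
2 → no match
3 → no match
4 → no match
5 → no match

none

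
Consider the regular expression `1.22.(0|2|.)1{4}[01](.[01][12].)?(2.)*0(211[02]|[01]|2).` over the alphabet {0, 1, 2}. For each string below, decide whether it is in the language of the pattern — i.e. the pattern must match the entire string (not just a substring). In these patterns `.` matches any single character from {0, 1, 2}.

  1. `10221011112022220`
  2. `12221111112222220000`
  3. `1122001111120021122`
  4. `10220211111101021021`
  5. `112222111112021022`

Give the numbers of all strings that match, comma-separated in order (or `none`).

3, 4, 5

1 → no match
2 → no match
3 → match
4 → match
5 → match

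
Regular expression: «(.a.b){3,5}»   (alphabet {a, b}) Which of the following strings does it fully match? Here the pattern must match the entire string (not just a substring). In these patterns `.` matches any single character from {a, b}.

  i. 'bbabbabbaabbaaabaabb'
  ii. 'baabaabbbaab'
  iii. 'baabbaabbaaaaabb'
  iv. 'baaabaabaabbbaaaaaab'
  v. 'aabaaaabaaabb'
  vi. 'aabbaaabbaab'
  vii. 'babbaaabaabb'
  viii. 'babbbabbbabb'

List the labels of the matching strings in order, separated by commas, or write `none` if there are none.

ii, vi, vii, viii

i → no match
ii → match
iii → no match
iv → no match
v → no match
vi → match
vii → match
viii → match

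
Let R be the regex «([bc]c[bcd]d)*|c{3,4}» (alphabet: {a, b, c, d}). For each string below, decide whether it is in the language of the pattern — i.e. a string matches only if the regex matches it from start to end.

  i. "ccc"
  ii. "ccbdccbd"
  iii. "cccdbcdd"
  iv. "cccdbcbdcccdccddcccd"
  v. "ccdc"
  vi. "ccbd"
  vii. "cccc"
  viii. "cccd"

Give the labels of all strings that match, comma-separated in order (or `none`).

i → match
ii → match
iii → match
iv → match
v → no match
vi → match
vii → match
viii → match

i, ii, iii, iv, vi, vii, viii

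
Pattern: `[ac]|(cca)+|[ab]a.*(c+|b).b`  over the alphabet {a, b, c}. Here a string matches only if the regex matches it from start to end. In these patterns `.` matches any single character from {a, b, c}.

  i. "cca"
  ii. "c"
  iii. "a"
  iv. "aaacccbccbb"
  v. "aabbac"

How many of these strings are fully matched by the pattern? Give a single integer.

4

i → match
ii → match
iii → match
iv → match
v → no match
Total matched: 4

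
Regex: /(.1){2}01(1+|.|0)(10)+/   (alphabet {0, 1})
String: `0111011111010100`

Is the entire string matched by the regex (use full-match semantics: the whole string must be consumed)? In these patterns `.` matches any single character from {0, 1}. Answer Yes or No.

Every match must end with `10`, but `0111011111010100` does not.

No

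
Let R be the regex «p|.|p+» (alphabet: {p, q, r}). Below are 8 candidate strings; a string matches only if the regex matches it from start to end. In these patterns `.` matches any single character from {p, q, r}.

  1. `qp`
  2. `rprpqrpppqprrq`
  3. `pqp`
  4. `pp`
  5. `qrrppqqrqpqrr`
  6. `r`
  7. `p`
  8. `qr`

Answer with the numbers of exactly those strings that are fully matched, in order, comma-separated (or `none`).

4, 6, 7

1 → no match
2 → no match
3 → no match
4 → match
5 → no match
6 → match
7 → match
8 → no match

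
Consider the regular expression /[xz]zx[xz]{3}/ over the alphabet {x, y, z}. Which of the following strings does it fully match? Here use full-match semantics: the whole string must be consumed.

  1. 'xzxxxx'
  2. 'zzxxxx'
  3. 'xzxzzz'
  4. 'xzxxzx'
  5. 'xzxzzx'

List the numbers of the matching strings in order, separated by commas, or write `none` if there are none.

1, 2, 3, 4, 5

1 → match
2 → match
3 → match
4 → match
5 → match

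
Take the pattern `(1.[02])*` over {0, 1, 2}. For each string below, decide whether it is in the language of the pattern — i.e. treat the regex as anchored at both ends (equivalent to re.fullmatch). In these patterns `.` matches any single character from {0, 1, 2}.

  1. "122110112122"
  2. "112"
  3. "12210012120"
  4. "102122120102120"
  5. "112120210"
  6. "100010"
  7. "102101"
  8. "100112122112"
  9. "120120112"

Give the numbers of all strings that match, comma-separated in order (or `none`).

1, 2, 4, 8, 9

1 → match
2 → match
3 → no match
4 → match
5 → no match
6 → no match
7 → no match
8 → match
9 → match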